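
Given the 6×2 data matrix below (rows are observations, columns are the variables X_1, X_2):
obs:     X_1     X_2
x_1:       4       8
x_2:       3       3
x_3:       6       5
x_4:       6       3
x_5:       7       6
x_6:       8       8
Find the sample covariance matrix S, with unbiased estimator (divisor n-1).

Step 1 — column means:
  mean(X_1) = (4 + 3 + 6 + 6 + 7 + 8) / 6 = 34/6 = 5.6667
  mean(X_2) = (8 + 3 + 5 + 3 + 6 + 8) / 6 = 33/6 = 5.5

Step 2 — sample covariance S[i,j] = (1/(n-1)) · Σ_k (x_{k,i} - mean_i) · (x_{k,j} - mean_j), with n-1 = 5.
  S[X_1,X_1] = ((-1.6667)·(-1.6667) + (-2.6667)·(-2.6667) + (0.3333)·(0.3333) + (0.3333)·(0.3333) + (1.3333)·(1.3333) + (2.3333)·(2.3333)) / 5 = 17.3333/5 = 3.4667
  S[X_1,X_2] = ((-1.6667)·(2.5) + (-2.6667)·(-2.5) + (0.3333)·(-0.5) + (0.3333)·(-2.5) + (1.3333)·(0.5) + (2.3333)·(2.5)) / 5 = 8/5 = 1.6
  S[X_2,X_2] = ((2.5)·(2.5) + (-2.5)·(-2.5) + (-0.5)·(-0.5) + (-2.5)·(-2.5) + (0.5)·(0.5) + (2.5)·(2.5)) / 5 = 25.5/5 = 5.1

S is symmetric (S[j,i] = S[i,j]). Assembling:

S = [[3.4667, 1.6],
 [1.6, 5.1]]


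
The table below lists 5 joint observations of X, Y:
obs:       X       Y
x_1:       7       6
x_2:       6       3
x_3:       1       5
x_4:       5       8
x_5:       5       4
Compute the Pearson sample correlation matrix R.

Step 1 — column means:
  mean(X) = (7 + 6 + 1 + 5 + 5) / 5 = 24/5 = 4.8
  mean(Y) = (6 + 3 + 5 + 8 + 4) / 5 = 26/5 = 5.2

Step 2 — sample variances and covariances s[i,j] = (1/(n-1)) · Σ_k (x_{k,i} - mean_i) · (x_{k,j} - mean_j), with n-1 = 4:
  s[X,X] = ((2.2)·(2.2) + (1.2)·(1.2) + (-3.8)·(-3.8) + (0.2)·(0.2) + (0.2)·(0.2)) / 4 = 20.8/4 = 5.2
  s[X,Y] = ((2.2)·(0.8) + (1.2)·(-2.2) + (-3.8)·(-0.2) + (0.2)·(2.8) + (0.2)·(-1.2)) / 4 = 0.2/4 = 0.05
  s[Y,Y] = ((0.8)·(0.8) + (-2.2)·(-2.2) + (-0.2)·(-0.2) + (2.8)·(2.8) + (-1.2)·(-1.2)) / 4 = 14.8/4 = 3.7
  Sample standard deviations s_i = √(s[i,i]):
  s(X) = √(5.2) = 2.2804
  s(Y) = √(3.7) = 1.9235

Step 3 — r_{ij} = s_{ij} / (s_i · s_j):
  r[X,X] = 1 (diagonal).
  r[X,Y] = 0.05 / (2.2804 · 1.9235) = 0.05 / 4.3863 = 0.0114
  r[Y,Y] = 1 (diagonal).

R is symmetric with unit diagonal. Assembling:

R = [[1, 0.0114],
 [0.0114, 1]]


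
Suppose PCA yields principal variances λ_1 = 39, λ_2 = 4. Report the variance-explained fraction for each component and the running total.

Step 1 — total variance = trace(Sigma) = Σ λ_i = 39 + 4 = 43.

Step 2 — fraction explained by component i = λ_i / Σ λ:
  PC1: 39/43 = 0.907
  PC2: 4/43 = 0.093

Step 3 — cumulative fraction after k components = (λ_1 + ... + λ_k) / Σ λ:
  k = 1: 39/43 = 0.907
  k = 2: (39 + 4)/43 = 43/43 = 1

Summary (fraction, with percent):

explained: PC1 0.907 (90.7%), PC2 0.093 (9.3%);  cumulative: 0.907, 1


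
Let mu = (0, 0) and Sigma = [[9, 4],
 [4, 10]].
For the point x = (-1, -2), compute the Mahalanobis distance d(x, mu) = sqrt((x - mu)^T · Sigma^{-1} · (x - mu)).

Step 1 — centre the observation: (x - mu) = (-1, -2).

Step 2 — invert Sigma. det(Sigma) = 9·10 - (4)² = 74.
  Sigma^{-1} = (1/det) · [[d, -b], [-b, a]] = [[0.1351, -0.0541],
 [-0.0541, 0.1216]].

Step 3 — form the quadratic (x - mu)^T · Sigma^{-1} · (x - mu):
  Sigma^{-1} · (x - mu) = (-0.027, -0.1892).
  (x - mu)^T · [Sigma^{-1} · (x - mu)] = (-1)·(-0.027) + (-2)·(-0.1892) = 0.4054.

Step 4 — take square root: d = √(0.4054) ≈ 0.6367.

d(x, mu) = √(0.4054) ≈ 0.6367


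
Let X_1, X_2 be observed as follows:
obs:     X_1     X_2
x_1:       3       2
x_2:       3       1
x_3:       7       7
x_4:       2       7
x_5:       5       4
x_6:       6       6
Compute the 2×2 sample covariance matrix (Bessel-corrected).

Step 1 — column means:
  mean(X_1) = (3 + 3 + 7 + 2 + 5 + 6) / 6 = 26/6 = 4.3333
  mean(X_2) = (2 + 1 + 7 + 7 + 4 + 6) / 6 = 27/6 = 4.5

Step 2 — sample covariance S[i,j] = (1/(n-1)) · Σ_k (x_{k,i} - mean_i) · (x_{k,j} - mean_j), with n-1 = 5.
  S[X_1,X_1] = ((-1.3333)·(-1.3333) + (-1.3333)·(-1.3333) + (2.6667)·(2.6667) + (-2.3333)·(-2.3333) + (0.6667)·(0.6667) + (1.6667)·(1.6667)) / 5 = 19.3333/5 = 3.8667
  S[X_1,X_2] = ((-1.3333)·(-2.5) + (-1.3333)·(-3.5) + (2.6667)·(2.5) + (-2.3333)·(2.5) + (0.6667)·(-0.5) + (1.6667)·(1.5)) / 5 = 11/5 = 2.2
  S[X_2,X_2] = ((-2.5)·(-2.5) + (-3.5)·(-3.5) + (2.5)·(2.5) + (2.5)·(2.5) + (-0.5)·(-0.5) + (1.5)·(1.5)) / 5 = 33.5/5 = 6.7

S is symmetric (S[j,i] = S[i,j]). Assembling:

S = [[3.8667, 2.2],
 [2.2, 6.7]]


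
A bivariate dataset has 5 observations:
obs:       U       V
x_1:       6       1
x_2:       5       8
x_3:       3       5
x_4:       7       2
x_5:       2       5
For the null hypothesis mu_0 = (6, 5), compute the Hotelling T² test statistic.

Step 1 — sample mean vector:
  mean(U) = (6 + 5 + 3 + 7 + 2) / 5 = 23/5 = 4.6
  mean(V) = (1 + 8 + 5 + 2 + 5) / 5 = 21/5 = 4.2
  x̄ = (4.6, 4.2),  deviation x̄ - mu_0 = (4.6, 4.2) - (6, 5) = (-1.4, -0.8).

Step 2 — sample covariance matrix, S[i,j] = (1/(n-1)) · Σ_k (x_{k,i} - mean_i) · (x_{k,j} - mean_j), divisor n-1 = 4:
  S[U,U] = ((1.4)·(1.4) + (0.4)·(0.4) + (-1.6)·(-1.6) + (2.4)·(2.4) + (-2.6)·(-2.6)) / 4 = 17.2/4 = 4.3
  S[U,V] = ((1.4)·(-3.2) + (0.4)·(3.8) + (-1.6)·(0.8) + (2.4)·(-2.2) + (-2.6)·(0.8)) / 4 = -11.6/4 = -2.9
  S[V,V] = ((-3.2)·(-3.2) + (3.8)·(3.8) + (0.8)·(0.8) + (-2.2)·(-2.2) + (0.8)·(0.8)) / 4 = 30.8/4 = 7.7
  S = [[4.3, -2.9],
 [-2.9, 7.7]].

Step 3 — invert S. det(S) = 4.3·7.7 - (-2.9)² = 24.7.
  S^{-1} = (1/det) · [[d, -b], [-b, a]] = [[0.3117, 0.1174],
 [0.1174, 0.1741]].

Step 4 — quadratic form (x̄ - mu_0)^T · S^{-1} · (x̄ - mu_0):
  S^{-1} · (x̄ - mu_0) = (-0.5304, -0.3036),
  (x̄ - mu_0)^T · [...] = (-1.4)·(-0.5304) + (-0.8)·(-0.3036) = 0.9854.

Step 5 — scale by n: T² = 5 · 0.9854 = 4.9271.

T² ≈ 4.9271


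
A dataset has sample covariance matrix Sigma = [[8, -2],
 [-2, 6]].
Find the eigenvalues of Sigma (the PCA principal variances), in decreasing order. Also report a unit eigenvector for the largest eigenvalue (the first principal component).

Step 1 — characteristic polynomial of 2×2 Sigma:
  det(Sigma - λI) = λ² - trace · λ + det = 0.
  trace = 8 + 6 = 14, det = 8·6 - (-2)² = 44.
Step 2 — discriminant:
  Δ = trace² - 4·det = 196 - 176 = 20.
Step 3 — eigenvalues:
  λ = (trace ± √Δ)/2 = (14 ± 4.4721)/2,
  λ_1 = 9.2361,  λ_2 = 4.7639.

Step 4 — unit eigenvector for λ_1: solve (Sigma - λ_1 I)v = 0. First row:
  (8 - 9.2361)·v_x + (-2)·v_y = 0, i.e. (-1.2361)·v_x + (-2)·v_y = 0,
  so v ∝ (b, λ_1 - a) = (-2, 1.2361); multiply by -1 so the first entry is positive: u = (2, -1.2361).
  ||u|| = √((2)² + (-1.2361)²) = √(5.5279) ≈ 2.3511,
  v_1 = u/||u|| ≈ (0.8507, -0.5257) (||v_1|| = 1).

λ_1 = 9.2361,  λ_2 = 4.7639;  v_1 ≈ (0.8507, -0.5257)


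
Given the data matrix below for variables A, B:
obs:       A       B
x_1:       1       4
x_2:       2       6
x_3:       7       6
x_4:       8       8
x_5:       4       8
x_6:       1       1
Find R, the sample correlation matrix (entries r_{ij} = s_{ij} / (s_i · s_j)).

Step 1 — column means:
  mean(A) = (1 + 2 + 7 + 8 + 4 + 1) / 6 = 23/6 = 3.8333
  mean(B) = (4 + 6 + 6 + 8 + 8 + 1) / 6 = 33/6 = 5.5

Step 2 — sample variances and covariances s[i,j] = (1/(n-1)) · Σ_k (x_{k,i} - mean_i) · (x_{k,j} - mean_j), with n-1 = 5:
  s[A,A] = ((-2.8333)·(-2.8333) + (-1.8333)·(-1.8333) + (3.1667)·(3.1667) + (4.1667)·(4.1667) + (0.1667)·(0.1667) + (-2.8333)·(-2.8333)) / 5 = 46.8333/5 = 9.3667
  s[A,B] = ((-2.8333)·(-1.5) + (-1.8333)·(0.5) + (3.1667)·(0.5) + (4.1667)·(2.5) + (0.1667)·(2.5) + (-2.8333)·(-4.5)) / 5 = 28.5/5 = 5.7
  s[B,B] = ((-1.5)·(-1.5) + (0.5)·(0.5) + (0.5)·(0.5) + (2.5)·(2.5) + (2.5)·(2.5) + (-4.5)·(-4.5)) / 5 = 35.5/5 = 7.1
  Sample standard deviations s_i = √(s[i,i]):
  s(A) = √(9.3667) = 3.0605
  s(B) = √(7.1) = 2.6646

Step 3 — r_{ij} = s_{ij} / (s_i · s_j):
  r[A,A] = 1 (diagonal).
  r[A,B] = 5.7 / (3.0605 · 2.6646) = 5.7 / 8.155 = 0.699
  r[B,B] = 1 (diagonal).

R is symmetric with unit diagonal. Assembling:

R = [[1, 0.699],
 [0.699, 1]]


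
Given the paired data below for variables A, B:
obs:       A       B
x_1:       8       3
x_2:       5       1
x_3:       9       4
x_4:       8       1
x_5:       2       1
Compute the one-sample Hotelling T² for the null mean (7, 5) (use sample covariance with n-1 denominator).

Step 1 — sample mean vector:
  mean(A) = (8 + 5 + 9 + 8 + 2) / 5 = 32/5 = 6.4
  mean(B) = (3 + 1 + 4 + 1 + 1) / 5 = 10/5 = 2
  x̄ = (6.4, 2),  deviation x̄ - mu_0 = (6.4, 2) - (7, 5) = (-0.6, -3).

Step 2 — sample covariance matrix, S[i,j] = (1/(n-1)) · Σ_k (x_{k,i} - mean_i) · (x_{k,j} - mean_j), divisor n-1 = 4:
  S[A,A] = ((1.6)·(1.6) + (-1.4)·(-1.4) + (2.6)·(2.6) + (1.6)·(1.6) + (-4.4)·(-4.4)) / 4 = 33.2/4 = 8.3
  S[A,B] = ((1.6)·(1) + (-1.4)·(-1) + (2.6)·(2) + (1.6)·(-1) + (-4.4)·(-1)) / 4 = 11/4 = 2.75
  S[B,B] = ((1)·(1) + (-1)·(-1) + (2)·(2) + (-1)·(-1) + (-1)·(-1)) / 4 = 8/4 = 2
  S = [[8.3, 2.75],
 [2.75, 2]].

Step 3 — invert S. det(S) = 8.3·2 - (2.75)² = 9.0375.
  S^{-1} = (1/det) · [[d, -b], [-b, a]] = [[0.2213, -0.3043],
 [-0.3043, 0.9184]].

Step 4 — quadratic form (x̄ - mu_0)^T · S^{-1} · (x̄ - mu_0):
  S^{-1} · (x̄ - mu_0) = (0.7801, -2.5726),
  (x̄ - mu_0)^T · [...] = (-0.6)·(0.7801) + (-3)·(-2.5726) = 7.2498.

Step 5 — scale by n: T² = 5 · 7.2498 = 36.249.

T² ≈ 36.249


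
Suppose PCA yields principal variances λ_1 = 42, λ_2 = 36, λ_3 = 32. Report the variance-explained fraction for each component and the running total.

Step 1 — total variance = trace(Sigma) = Σ λ_i = 42 + 36 + 32 = 110.

Step 2 — fraction explained by component i = λ_i / Σ λ:
  PC1: 42/110 = 0.3818
  PC2: 36/110 = 0.3273
  PC3: 32/110 = 0.2909

Step 3 — cumulative fraction after k components = (λ_1 + ... + λ_k) / Σ λ:
  k = 1: 42/110 = 0.3818
  k = 2: (42 + 36)/110 = 78/110 = 0.7091
  k = 3: (42 + 36 + 32)/110 = 110/110 = 1

Summary (fraction, with percent):

explained: PC1 0.3818 (38.18%), PC2 0.3273 (32.73%), PC3 0.2909 (29.09%);  cumulative: 0.3818, 0.7091, 1


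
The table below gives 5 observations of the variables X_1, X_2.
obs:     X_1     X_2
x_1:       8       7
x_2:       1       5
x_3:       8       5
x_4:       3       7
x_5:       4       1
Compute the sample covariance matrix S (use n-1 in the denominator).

Step 1 — column means:
  mean(X_1) = (8 + 1 + 8 + 3 + 4) / 5 = 24/5 = 4.8
  mean(X_2) = (7 + 5 + 5 + 7 + 1) / 5 = 25/5 = 5

Step 2 — sample covariance S[i,j] = (1/(n-1)) · Σ_k (x_{k,i} - mean_i) · (x_{k,j} - mean_j), with n-1 = 4.
  S[X_1,X_1] = ((3.2)·(3.2) + (-3.8)·(-3.8) + (3.2)·(3.2) + (-1.8)·(-1.8) + (-0.8)·(-0.8)) / 4 = 38.8/4 = 9.7
  S[X_1,X_2] = ((3.2)·(2) + (-3.8)·(0) + (3.2)·(0) + (-1.8)·(2) + (-0.8)·(-4)) / 4 = 6/4 = 1.5
  S[X_2,X_2] = ((2)·(2) + (0)·(0) + (0)·(0) + (2)·(2) + (-4)·(-4)) / 4 = 24/4 = 6

S is symmetric (S[j,i] = S[i,j]). Assembling:

S = [[9.7, 1.5],
 [1.5, 6]]


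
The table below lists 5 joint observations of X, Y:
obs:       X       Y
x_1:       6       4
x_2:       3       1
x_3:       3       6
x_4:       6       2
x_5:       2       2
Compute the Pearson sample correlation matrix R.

Step 1 — column means:
  mean(X) = (6 + 3 + 3 + 6 + 2) / 5 = 20/5 = 4
  mean(Y) = (4 + 1 + 6 + 2 + 2) / 5 = 15/5 = 3

Step 2 — sample variances and covariances s[i,j] = (1/(n-1)) · Σ_k (x_{k,i} - mean_i) · (x_{k,j} - mean_j), with n-1 = 4:
  s[X,X] = ((2)·(2) + (-1)·(-1) + (-1)·(-1) + (2)·(2) + (-2)·(-2)) / 4 = 14/4 = 3.5
  s[X,Y] = ((2)·(1) + (-1)·(-2) + (-1)·(3) + (2)·(-1) + (-2)·(-1)) / 4 = 1/4 = 0.25
  s[Y,Y] = ((1)·(1) + (-2)·(-2) + (3)·(3) + (-1)·(-1) + (-1)·(-1)) / 4 = 16/4 = 4
  Sample standard deviations s_i = √(s[i,i]):
  s(X) = √(3.5) = 1.8708
  s(Y) = √(4) = 2

Step 3 — r_{ij} = s_{ij} / (s_i · s_j):
  r[X,X] = 1 (diagonal).
  r[X,Y] = 0.25 / (1.8708 · 2) = 0.25 / 3.7417 = 0.0668
  r[Y,Y] = 1 (diagonal).

R is symmetric with unit diagonal. Assembling:

R = [[1, 0.0668],
 [0.0668, 1]]


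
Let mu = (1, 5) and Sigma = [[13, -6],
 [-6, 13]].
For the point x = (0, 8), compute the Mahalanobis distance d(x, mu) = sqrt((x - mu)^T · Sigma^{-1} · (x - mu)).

Step 1 — centre the observation: (x - mu) = (-1, 3).

Step 2 — invert Sigma. det(Sigma) = 13·13 - (-6)² = 133.
  Sigma^{-1} = (1/det) · [[d, -b], [-b, a]] = [[0.0977, 0.0451],
 [0.0451, 0.0977]].

Step 3 — form the quadratic (x - mu)^T · Sigma^{-1} · (x - mu):
  Sigma^{-1} · (x - mu) = (0.0376, 0.2481).
  (x - mu)^T · [Sigma^{-1} · (x - mu)] = (-1)·(0.0376) + (3)·(0.2481) = 0.7068.

Step 4 — take square root: d = √(0.7068) ≈ 0.8407.

d(x, mu) = √(0.7068) ≈ 0.8407


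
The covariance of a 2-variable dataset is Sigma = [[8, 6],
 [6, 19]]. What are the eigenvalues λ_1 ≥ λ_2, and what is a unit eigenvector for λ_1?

Step 1 — characteristic polynomial of 2×2 Sigma:
  det(Sigma - λI) = λ² - trace · λ + det = 0.
  trace = 8 + 19 = 27, det = 8·19 - (6)² = 116.
Step 2 — discriminant:
  Δ = trace² - 4·det = 729 - 464 = 265.
Step 3 — eigenvalues:
  λ = (trace ± √Δ)/2 = (27 ± 16.2788)/2,
  λ_1 = 21.6394,  λ_2 = 5.3606.

Step 4 — unit eigenvector for λ_1: solve (Sigma - λ_1 I)v = 0. First row:
  (8 - 21.6394)·v_x + (6)·v_y = 0, i.e. (-13.6394)·v_x + (6)·v_y = 0,
  so v ∝ (b, λ_1 - a) = (6, 13.6394) = u.
  ||u|| = √((6)² + (13.6394)²) = √(222.0335) ≈ 14.9008,
  v_1 = u/||u|| ≈ (0.4027, 0.9153) (||v_1|| = 1).

λ_1 = 21.6394,  λ_2 = 5.3606;  v_1 ≈ (0.4027, 0.9153)


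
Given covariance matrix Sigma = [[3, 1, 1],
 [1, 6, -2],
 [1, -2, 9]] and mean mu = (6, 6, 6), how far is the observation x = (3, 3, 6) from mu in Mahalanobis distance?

Step 1 — centre the observation: (x - mu) = (-3, -3, 0).

Step 2 — invert Sigma (cofactor / det for 3×3, or solve directly):
  Sigma^{-1} = [[0.3817, -0.084, -0.0611],
 [-0.084, 0.1985, 0.0534],
 [-0.0611, 0.0534, 0.1298]].

Step 3 — form the quadratic (x - mu)^T · Sigma^{-1} · (x - mu):
  Sigma^{-1} · (x - mu) = (-0.8931, -0.3435, 0.0229).
  (x - mu)^T · [Sigma^{-1} · (x - mu)] = (-3)·(-0.8931) + (-3)·(-0.3435) + (0)·(0.0229) = 3.7099.

Step 4 — take square root: d = √(3.7099) ≈ 1.9261.

d(x, mu) = √(3.7099) ≈ 1.9261


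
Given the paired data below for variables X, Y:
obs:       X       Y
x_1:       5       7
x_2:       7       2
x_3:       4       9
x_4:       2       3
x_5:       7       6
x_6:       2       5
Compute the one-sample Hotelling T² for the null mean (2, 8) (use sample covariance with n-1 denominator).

Step 1 — sample mean vector:
  mean(X) = (5 + 7 + 4 + 2 + 7 + 2) / 6 = 27/6 = 4.5
  mean(Y) = (7 + 2 + 9 + 3 + 6 + 5) / 6 = 32/6 = 5.3333
  x̄ = (4.5, 5.3333),  deviation x̄ - mu_0 = (4.5, 5.3333) - (2, 8) = (2.5, -2.6667).

Step 2 — sample covariance matrix, S[i,j] = (1/(n-1)) · Σ_k (x_{k,i} - mean_i) · (x_{k,j} - mean_j), divisor n-1 = 5:
  S[X,X] = ((0.5)·(0.5) + (2.5)·(2.5) + (-0.5)·(-0.5) + (-2.5)·(-2.5) + (2.5)·(2.5) + (-2.5)·(-2.5)) / 5 = 25.5/5 = 5.1
  S[X,Y] = ((0.5)·(1.6667) + (2.5)·(-3.3333) + (-0.5)·(3.6667) + (-2.5)·(-2.3333) + (2.5)·(0.6667) + (-2.5)·(-0.3333)) / 5 = -1/5 = -0.2
  S[Y,Y] = ((1.6667)·(1.6667) + (-3.3333)·(-3.3333) + (3.6667)·(3.6667) + (-2.3333)·(-2.3333) + (0.6667)·(0.6667) + (-0.3333)·(-0.3333)) / 5 = 33.3333/5 = 6.6667
  S = [[5.1, -0.2],
 [-0.2, 6.6667]].

Step 3 — invert S. det(S) = 5.1·6.6667 - (-0.2)² = 33.96.
  S^{-1} = (1/det) · [[d, -b], [-b, a]] = [[0.1963, 0.0059],
 [0.0059, 0.1502]].

Step 4 — quadratic form (x̄ - mu_0)^T · S^{-1} · (x̄ - mu_0):
  S^{-1} · (x̄ - mu_0) = (0.4751, -0.3857),
  (x̄ - mu_0)^T · [...] = (2.5)·(0.4751) + (-2.6667)·(-0.3857) = 2.2163.

Step 5 — scale by n: T² = 6 · 2.2163 = 13.298.

T² ≈ 13.298


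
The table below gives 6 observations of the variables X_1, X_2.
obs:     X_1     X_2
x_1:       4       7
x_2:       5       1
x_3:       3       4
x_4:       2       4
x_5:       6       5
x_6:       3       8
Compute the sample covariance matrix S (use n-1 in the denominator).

Step 1 — column means:
  mean(X_1) = (4 + 5 + 3 + 2 + 6 + 3) / 6 = 23/6 = 3.8333
  mean(X_2) = (7 + 1 + 4 + 4 + 5 + 8) / 6 = 29/6 = 4.8333

Step 2 — sample covariance S[i,j] = (1/(n-1)) · Σ_k (x_{k,i} - mean_i) · (x_{k,j} - mean_j), with n-1 = 5.
  S[X_1,X_1] = ((0.1667)·(0.1667) + (1.1667)·(1.1667) + (-0.8333)·(-0.8333) + (-1.8333)·(-1.8333) + (2.1667)·(2.1667) + (-0.8333)·(-0.8333)) / 5 = 10.8333/5 = 2.1667
  S[X_1,X_2] = ((0.1667)·(2.1667) + (1.1667)·(-3.8333) + (-0.8333)·(-0.8333) + (-1.8333)·(-0.8333) + (2.1667)·(0.1667) + (-0.8333)·(3.1667)) / 5 = -4.1667/5 = -0.8333
  S[X_2,X_2] = ((2.1667)·(2.1667) + (-3.8333)·(-3.8333) + (-0.8333)·(-0.8333) + (-0.8333)·(-0.8333) + (0.1667)·(0.1667) + (3.1667)·(3.1667)) / 5 = 30.8333/5 = 6.1667

S is symmetric (S[j,i] = S[i,j]). Assembling:

S = [[2.1667, -0.8333],
 [-0.8333, 6.1667]]


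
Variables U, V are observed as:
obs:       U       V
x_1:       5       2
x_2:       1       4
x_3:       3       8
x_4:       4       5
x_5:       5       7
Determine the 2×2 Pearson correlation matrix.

Step 1 — column means:
  mean(U) = (5 + 1 + 3 + 4 + 5) / 5 = 18/5 = 3.6
  mean(V) = (2 + 4 + 8 + 5 + 7) / 5 = 26/5 = 5.2

Step 2 — sample variances and covariances s[i,j] = (1/(n-1)) · Σ_k (x_{k,i} - mean_i) · (x_{k,j} - mean_j), with n-1 = 4:
  s[U,U] = ((1.4)·(1.4) + (-2.6)·(-2.6) + (-0.6)·(-0.6) + (0.4)·(0.4) + (1.4)·(1.4)) / 4 = 11.2/4 = 2.8
  s[U,V] = ((1.4)·(-3.2) + (-2.6)·(-1.2) + (-0.6)·(2.8) + (0.4)·(-0.2) + (1.4)·(1.8)) / 4 = -0.6/4 = -0.15
  s[V,V] = ((-3.2)·(-3.2) + (-1.2)·(-1.2) + (2.8)·(2.8) + (-0.2)·(-0.2) + (1.8)·(1.8)) / 4 = 22.8/4 = 5.7
  Sample standard deviations s_i = √(s[i,i]):
  s(U) = √(2.8) = 1.6733
  s(V) = √(5.7) = 2.3875

Step 3 — r_{ij} = s_{ij} / (s_i · s_j):
  r[U,U] = 1 (diagonal).
  r[U,V] = -0.15 / (1.6733 · 2.3875) = -0.15 / 3.995 = -0.0375
  r[V,V] = 1 (diagonal).

R is symmetric with unit diagonal. Assembling:

R = [[1, -0.0375],
 [-0.0375, 1]]


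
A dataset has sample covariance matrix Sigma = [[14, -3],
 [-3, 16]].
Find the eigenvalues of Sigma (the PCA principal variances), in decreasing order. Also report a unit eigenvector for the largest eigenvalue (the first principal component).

Step 1 — characteristic polynomial of 2×2 Sigma:
  det(Sigma - λI) = λ² - trace · λ + det = 0.
  trace = 14 + 16 = 30, det = 14·16 - (-3)² = 215.
Step 2 — discriminant:
  Δ = trace² - 4·det = 900 - 860 = 40.
Step 3 — eigenvalues:
  λ = (trace ± √Δ)/2 = (30 ± 6.3246)/2,
  λ_1 = 18.1623,  λ_2 = 11.8377.

Step 4 — unit eigenvector for λ_1: solve (Sigma - λ_1 I)v = 0. First row:
  (14 - 18.1623)·v_x + (-3)·v_y = 0, i.e. (-4.1623)·v_x + (-3)·v_y = 0,
  so v ∝ (b, λ_1 - a) = (-3, 4.1623); multiply by -1 so the first entry is positive: u = (3, -4.1623).
  ||u|| = √((3)² + (-4.1623)²) = √(26.3246) ≈ 5.1307,
  v_1 = u/||u|| ≈ (0.5847, -0.8112) (||v_1|| = 1).

λ_1 = 18.1623,  λ_2 = 11.8377;  v_1 ≈ (0.5847, -0.8112)


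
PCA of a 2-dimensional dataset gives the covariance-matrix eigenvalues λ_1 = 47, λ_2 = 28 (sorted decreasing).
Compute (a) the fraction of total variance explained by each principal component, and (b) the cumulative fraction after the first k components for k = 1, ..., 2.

Step 1 — total variance = trace(Sigma) = Σ λ_i = 47 + 28 = 75.

Step 2 — fraction explained by component i = λ_i / Σ λ:
  PC1: 47/75 = 0.6267
  PC2: 28/75 = 0.3733

Step 3 — cumulative fraction after k components = (λ_1 + ... + λ_k) / Σ λ:
  k = 1: 47/75 = 0.6267
  k = 2: (47 + 28)/75 = 75/75 = 1

Summary (fraction, with percent):

explained: PC1 0.6267 (62.67%), PC2 0.3733 (37.33%);  cumulative: 0.6267, 1


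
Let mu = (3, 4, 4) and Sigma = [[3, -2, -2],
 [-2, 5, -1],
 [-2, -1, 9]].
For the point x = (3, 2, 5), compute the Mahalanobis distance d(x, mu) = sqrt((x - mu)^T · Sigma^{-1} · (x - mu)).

Step 1 — centre the observation: (x - mu) = (0, -2, 1).

Step 2 — invert Sigma (cofactor / det for 3×3, or solve directly):
  Sigma^{-1} = [[0.6471, 0.2941, 0.1765],
 [0.2941, 0.3382, 0.1029],
 [0.1765, 0.1029, 0.1618]].

Step 3 — form the quadratic (x - mu)^T · Sigma^{-1} · (x - mu):
  Sigma^{-1} · (x - mu) = (-0.4118, -0.5735, -0.0441).
  (x - mu)^T · [Sigma^{-1} · (x - mu)] = (0)·(-0.4118) + (-2)·(-0.5735) + (1)·(-0.0441) = 1.1029.

Step 4 — take square root: d = √(1.1029) ≈ 1.0502.

d(x, mu) = √(1.1029) ≈ 1.0502


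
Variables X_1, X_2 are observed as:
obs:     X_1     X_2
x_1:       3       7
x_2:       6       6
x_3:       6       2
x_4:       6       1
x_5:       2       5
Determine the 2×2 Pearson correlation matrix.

Step 1 — column means:
  mean(X_1) = (3 + 6 + 6 + 6 + 2) / 5 = 23/5 = 4.6
  mean(X_2) = (7 + 6 + 2 + 1 + 5) / 5 = 21/5 = 4.2

Step 2 — sample variances and covariances s[i,j] = (1/(n-1)) · Σ_k (x_{k,i} - mean_i) · (x_{k,j} - mean_j), with n-1 = 4:
  s[X_1,X_1] = ((-1.6)·(-1.6) + (1.4)·(1.4) + (1.4)·(1.4) + (1.4)·(1.4) + (-2.6)·(-2.6)) / 4 = 15.2/4 = 3.8
  s[X_1,X_2] = ((-1.6)·(2.8) + (1.4)·(1.8) + (1.4)·(-2.2) + (1.4)·(-3.2) + (-2.6)·(0.8)) / 4 = -11.6/4 = -2.9
  s[X_2,X_2] = ((2.8)·(2.8) + (1.8)·(1.8) + (-2.2)·(-2.2) + (-3.2)·(-3.2) + (0.8)·(0.8)) / 4 = 26.8/4 = 6.7
  Sample standard deviations s_i = √(s[i,i]):
  s(X_1) = √(3.8) = 1.9494
  s(X_2) = √(6.7) = 2.5884

Step 3 — r_{ij} = s_{ij} / (s_i · s_j):
  r[X_1,X_1] = 1 (diagonal).
  r[X_1,X_2] = -2.9 / (1.9494 · 2.5884) = -2.9 / 5.0458 = -0.5747
  r[X_2,X_2] = 1 (diagonal).

R is symmetric with unit diagonal. Assembling:

R = [[1, -0.5747],
 [-0.5747, 1]]


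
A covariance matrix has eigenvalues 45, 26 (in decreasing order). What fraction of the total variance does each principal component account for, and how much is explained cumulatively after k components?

Step 1 — total variance = trace(Sigma) = Σ λ_i = 45 + 26 = 71.

Step 2 — fraction explained by component i = λ_i / Σ λ:
  PC1: 45/71 = 0.6338
  PC2: 26/71 = 0.3662

Step 3 — cumulative fraction after k components = (λ_1 + ... + λ_k) / Σ λ:
  k = 1: 45/71 = 0.6338
  k = 2: (45 + 26)/71 = 71/71 = 1

Summary (fraction, with percent):

explained: PC1 0.6338 (63.38%), PC2 0.3662 (36.62%);  cumulative: 0.6338, 1


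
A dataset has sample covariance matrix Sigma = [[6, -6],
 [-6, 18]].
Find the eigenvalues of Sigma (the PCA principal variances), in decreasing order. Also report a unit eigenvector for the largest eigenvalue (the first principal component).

Step 1 — characteristic polynomial of 2×2 Sigma:
  det(Sigma - λI) = λ² - trace · λ + det = 0.
  trace = 6 + 18 = 24, det = 6·18 - (-6)² = 72.
Step 2 — discriminant:
  Δ = trace² - 4·det = 576 - 288 = 288.
Step 3 — eigenvalues:
  λ = (trace ± √Δ)/2 = (24 ± 16.9706)/2,
  λ_1 = 20.4853,  λ_2 = 3.5147.

Step 4 — unit eigenvector for λ_1: solve (Sigma - λ_1 I)v = 0. First row:
  (6 - 20.4853)·v_x + (-6)·v_y = 0, i.e. (-14.4853)·v_x + (-6)·v_y = 0,
  so v ∝ (b, λ_1 - a) = (-6, 14.4853); multiply by -1 so the first entry is positive: u = (6, -14.4853).
  ||u|| = √((6)² + (-14.4853)²) = √(245.8234) ≈ 15.6788,
  v_1 = u/||u|| ≈ (0.3827, -0.9239) (||v_1|| = 1).

λ_1 = 20.4853,  λ_2 = 3.5147;  v_1 ≈ (0.3827, -0.9239)


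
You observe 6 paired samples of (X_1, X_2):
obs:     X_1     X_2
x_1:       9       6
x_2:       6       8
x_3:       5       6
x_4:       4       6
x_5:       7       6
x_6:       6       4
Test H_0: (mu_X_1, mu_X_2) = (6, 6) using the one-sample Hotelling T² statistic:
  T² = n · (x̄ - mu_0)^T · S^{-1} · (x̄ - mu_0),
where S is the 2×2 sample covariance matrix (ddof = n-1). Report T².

Step 1 — sample mean vector:
  mean(X_1) = (9 + 6 + 5 + 4 + 7 + 6) / 6 = 37/6 = 6.1667
  mean(X_2) = (6 + 8 + 6 + 6 + 6 + 4) / 6 = 36/6 = 6
  x̄ = (6.1667, 6),  deviation x̄ - mu_0 = (6.1667, 6) - (6, 6) = (0.1667, 0).

Step 2 — sample covariance matrix, S[i,j] = (1/(n-1)) · Σ_k (x_{k,i} - mean_i) · (x_{k,j} - mean_j), divisor n-1 = 5:
  S[X_1,X_1] = ((2.8333)·(2.8333) + (-0.1667)·(-0.1667) + (-1.1667)·(-1.1667) + (-2.1667)·(-2.1667) + (0.8333)·(0.8333) + (-0.1667)·(-0.1667)) / 5 = 14.8333/5 = 2.9667
  S[X_1,X_2] = ((2.8333)·(0) + (-0.1667)·(2) + (-1.1667)·(0) + (-2.1667)·(0) + (0.8333)·(0) + (-0.1667)·(-2)) / 5 = 0/5 = 0
  S[X_2,X_2] = ((0)·(0) + (2)·(2) + (0)·(0) + (0)·(0) + (0)·(0) + (-2)·(-2)) / 5 = 8/5 = 1.6
  S = [[2.9667, 0],
 [0, 1.6]].

Step 3 — invert S. det(S) = 2.9667·1.6 - (0)² = 4.7467.
  S^{-1} = (1/det) · [[d, -b], [-b, a]] = [[0.3371, 0],
 [0, 0.625]].

Step 4 — quadratic form (x̄ - mu_0)^T · S^{-1} · (x̄ - mu_0):
  S^{-1} · (x̄ - mu_0) = (0.0562, 0),
  (x̄ - mu_0)^T · [...] = (0.1667)·(0.0562) + (0)·(0) = 0.0094.

Step 5 — scale by n: T² = 6 · 0.0094 = 0.0562.

T² ≈ 0.0562


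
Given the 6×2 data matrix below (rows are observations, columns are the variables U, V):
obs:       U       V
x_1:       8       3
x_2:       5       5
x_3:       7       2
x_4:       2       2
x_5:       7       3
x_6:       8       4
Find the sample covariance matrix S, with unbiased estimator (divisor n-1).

Step 1 — column means:
  mean(U) = (8 + 5 + 7 + 2 + 7 + 8) / 6 = 37/6 = 6.1667
  mean(V) = (3 + 5 + 2 + 2 + 3 + 4) / 6 = 19/6 = 3.1667

Step 2 — sample covariance S[i,j] = (1/(n-1)) · Σ_k (x_{k,i} - mean_i) · (x_{k,j} - mean_j), with n-1 = 5.
  S[U,U] = ((1.8333)·(1.8333) + (-1.1667)·(-1.1667) + (0.8333)·(0.8333) + (-4.1667)·(-4.1667) + (0.8333)·(0.8333) + (1.8333)·(1.8333)) / 5 = 26.8333/5 = 5.3667
  S[U,V] = ((1.8333)·(-0.1667) + (-1.1667)·(1.8333) + (0.8333)·(-1.1667) + (-4.1667)·(-1.1667) + (0.8333)·(-0.1667) + (1.8333)·(0.8333)) / 5 = 2.8333/5 = 0.5667
  S[V,V] = ((-0.1667)·(-0.1667) + (1.8333)·(1.8333) + (-1.1667)·(-1.1667) + (-1.1667)·(-1.1667) + (-0.1667)·(-0.1667) + (0.8333)·(0.8333)) / 5 = 6.8333/5 = 1.3667

S is symmetric (S[j,i] = S[i,j]). Assembling:

S = [[5.3667, 0.5667],
 [0.5667, 1.3667]]


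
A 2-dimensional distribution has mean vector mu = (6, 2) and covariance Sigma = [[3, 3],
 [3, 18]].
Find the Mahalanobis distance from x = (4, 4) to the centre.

Step 1 — centre the observation: (x - mu) = (-2, 2).

Step 2 — invert Sigma. det(Sigma) = 3·18 - (3)² = 45.
  Sigma^{-1} = (1/det) · [[d, -b], [-b, a]] = [[0.4, -0.0667],
 [-0.0667, 0.0667]].

Step 3 — form the quadratic (x - mu)^T · Sigma^{-1} · (x - mu):
  Sigma^{-1} · (x - mu) = (-0.9333, 0.2667).
  (x - mu)^T · [Sigma^{-1} · (x - mu)] = (-2)·(-0.9333) + (2)·(0.2667) = 2.4.

Step 4 — take square root: d = √(2.4) ≈ 1.5492.

d(x, mu) = √(2.4) ≈ 1.5492


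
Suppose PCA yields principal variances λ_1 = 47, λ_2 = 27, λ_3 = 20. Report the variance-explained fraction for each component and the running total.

Step 1 — total variance = trace(Sigma) = Σ λ_i = 47 + 27 + 20 = 94.

Step 2 — fraction explained by component i = λ_i / Σ λ:
  PC1: 47/94 = 0.5
  PC2: 27/94 = 0.2872
  PC3: 20/94 = 0.2128

Step 3 — cumulative fraction after k components = (λ_1 + ... + λ_k) / Σ λ:
  k = 1: 47/94 = 0.5
  k = 2: (47 + 27)/94 = 74/94 = 0.7872
  k = 3: (47 + 27 + 20)/94 = 94/94 = 1

Summary (fraction, with percent):

explained: PC1 0.5 (50%), PC2 0.2872 (28.72%), PC3 0.2128 (21.28%);  cumulative: 0.5, 0.7872, 1


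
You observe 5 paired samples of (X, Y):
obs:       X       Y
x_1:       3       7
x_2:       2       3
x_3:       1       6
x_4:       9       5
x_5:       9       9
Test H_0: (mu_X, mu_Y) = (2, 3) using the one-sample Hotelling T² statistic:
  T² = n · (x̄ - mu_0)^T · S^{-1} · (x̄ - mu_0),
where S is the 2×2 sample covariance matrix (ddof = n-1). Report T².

Step 1 — sample mean vector:
  mean(X) = (3 + 2 + 1 + 9 + 9) / 5 = 24/5 = 4.8
  mean(Y) = (7 + 3 + 6 + 5 + 9) / 5 = 30/5 = 6
  x̄ = (4.8, 6),  deviation x̄ - mu_0 = (4.8, 6) - (2, 3) = (2.8, 3).

Step 2 — sample covariance matrix, S[i,j] = (1/(n-1)) · Σ_k (x_{k,i} - mean_i) · (x_{k,j} - mean_j), divisor n-1 = 4:
  S[X,X] = ((-1.8)·(-1.8) + (-2.8)·(-2.8) + (-3.8)·(-3.8) + (4.2)·(4.2) + (4.2)·(4.2)) / 4 = 60.8/4 = 15.2
  S[X,Y] = ((-1.8)·(1) + (-2.8)·(-3) + (-3.8)·(0) + (4.2)·(-1) + (4.2)·(3)) / 4 = 15/4 = 3.75
  S[Y,Y] = ((1)·(1) + (-3)·(-3) + (0)·(0) + (-1)·(-1) + (3)·(3)) / 4 = 20/4 = 5
  S = [[15.2, 3.75],
 [3.75, 5]].

Step 3 — invert S. det(S) = 15.2·5 - (3.75)² = 61.9375.
  S^{-1} = (1/det) · [[d, -b], [-b, a]] = [[0.0807, -0.0605],
 [-0.0605, 0.2454]].

Step 4 — quadratic form (x̄ - mu_0)^T · S^{-1} · (x̄ - mu_0):
  S^{-1} · (x̄ - mu_0) = (0.0444, 0.5667),
  (x̄ - mu_0)^T · [...] = (2.8)·(0.0444) + (3)·(0.5667) = 1.8244.

Step 5 — scale by n: T² = 5 · 1.8244 = 9.1221.

T² ≈ 9.1221


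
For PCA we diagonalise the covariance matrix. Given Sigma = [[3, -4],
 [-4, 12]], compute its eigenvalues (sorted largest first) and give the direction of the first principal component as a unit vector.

Step 1 — characteristic polynomial of 2×2 Sigma:
  det(Sigma - λI) = λ² - trace · λ + det = 0.
  trace = 3 + 12 = 15, det = 3·12 - (-4)² = 20.
Step 2 — discriminant:
  Δ = trace² - 4·det = 225 - 80 = 145.
Step 3 — eigenvalues:
  λ = (trace ± √Δ)/2 = (15 ± 12.0416)/2,
  λ_1 = 13.5208,  λ_2 = 1.4792.

Step 4 — unit eigenvector for λ_1: solve (Sigma - λ_1 I)v = 0. First row:
  (3 - 13.5208)·v_x + (-4)·v_y = 0, i.e. (-10.5208)·v_x + (-4)·v_y = 0,
  so v ∝ (b, λ_1 - a) = (-4, 10.5208); multiply by -1 so the first entry is positive: u = (4, -10.5208).
  ||u|| = √((4)² + (-10.5208)²) = √(126.6872) ≈ 11.2555,
  v_1 = u/||u|| ≈ (0.3554, -0.9347) (||v_1|| = 1).

λ_1 = 13.5208,  λ_2 = 1.4792;  v_1 ≈ (0.3554, -0.9347)


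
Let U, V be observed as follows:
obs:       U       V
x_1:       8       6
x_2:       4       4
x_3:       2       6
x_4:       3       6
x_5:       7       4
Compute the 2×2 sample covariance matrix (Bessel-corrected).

Step 1 — column means:
  mean(U) = (8 + 4 + 2 + 3 + 7) / 5 = 24/5 = 4.8
  mean(V) = (6 + 4 + 6 + 6 + 4) / 5 = 26/5 = 5.2

Step 2 — sample covariance S[i,j] = (1/(n-1)) · Σ_k (x_{k,i} - mean_i) · (x_{k,j} - mean_j), with n-1 = 4.
  S[U,U] = ((3.2)·(3.2) + (-0.8)·(-0.8) + (-2.8)·(-2.8) + (-1.8)·(-1.8) + (2.2)·(2.2)) / 4 = 26.8/4 = 6.7
  S[U,V] = ((3.2)·(0.8) + (-0.8)·(-1.2) + (-2.8)·(0.8) + (-1.8)·(0.8) + (2.2)·(-1.2)) / 4 = -2.8/4 = -0.7
  S[V,V] = ((0.8)·(0.8) + (-1.2)·(-1.2) + (0.8)·(0.8) + (0.8)·(0.8) + (-1.2)·(-1.2)) / 4 = 4.8/4 = 1.2

S is symmetric (S[j,i] = S[i,j]). Assembling:

S = [[6.7, -0.7],
 [-0.7, 1.2]]


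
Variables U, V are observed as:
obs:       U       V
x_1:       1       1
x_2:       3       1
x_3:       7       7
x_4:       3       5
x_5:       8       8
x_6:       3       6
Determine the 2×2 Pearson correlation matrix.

Step 1 — column means:
  mean(U) = (1 + 3 + 7 + 3 + 8 + 3) / 6 = 25/6 = 4.1667
  mean(V) = (1 + 1 + 7 + 5 + 8 + 6) / 6 = 28/6 = 4.6667

Step 2 — sample variances and covariances s[i,j] = (1/(n-1)) · Σ_k (x_{k,i} - mean_i) · (x_{k,j} - mean_j), with n-1 = 5:
  s[U,U] = ((-3.1667)·(-3.1667) + (-1.1667)·(-1.1667) + (2.8333)·(2.8333) + (-1.1667)·(-1.1667) + (3.8333)·(3.8333) + (-1.1667)·(-1.1667)) / 5 = 36.8333/5 = 7.3667
  s[U,V] = ((-3.1667)·(-3.6667) + (-1.1667)·(-3.6667) + (2.8333)·(2.3333) + (-1.1667)·(0.3333) + (3.8333)·(3.3333) + (-1.1667)·(1.3333)) / 5 = 33.3333/5 = 6.6667
  s[V,V] = ((-3.6667)·(-3.6667) + (-3.6667)·(-3.6667) + (2.3333)·(2.3333) + (0.3333)·(0.3333) + (3.3333)·(3.3333) + (1.3333)·(1.3333)) / 5 = 45.3333/5 = 9.0667
  Sample standard deviations s_i = √(s[i,i]):
  s(U) = √(7.3667) = 2.7142
  s(V) = √(9.0667) = 3.0111

Step 3 — r_{ij} = s_{ij} / (s_i · s_j):
  r[U,U] = 1 (diagonal).
  r[U,V] = 6.6667 / (2.7142 · 3.0111) = 6.6667 / 8.1726 = 0.8157
  r[V,V] = 1 (diagonal).

R is symmetric with unit diagonal. Assembling:

R = [[1, 0.8157],
 [0.8157, 1]]


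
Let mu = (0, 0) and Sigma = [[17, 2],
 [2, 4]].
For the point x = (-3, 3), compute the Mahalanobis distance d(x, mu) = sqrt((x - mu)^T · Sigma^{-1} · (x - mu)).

Step 1 — centre the observation: (x - mu) = (-3, 3).

Step 2 — invert Sigma. det(Sigma) = 17·4 - (2)² = 64.
  Sigma^{-1} = (1/det) · [[d, -b], [-b, a]] = [[0.0625, -0.0312],
 [-0.0312, 0.2656]].

Step 3 — form the quadratic (x - mu)^T · Sigma^{-1} · (x - mu):
  Sigma^{-1} · (x - mu) = (-0.2812, 0.8906).
  (x - mu)^T · [Sigma^{-1} · (x - mu)] = (-3)·(-0.2812) + (3)·(0.8906) = 3.5156.

Step 4 — take square root: d = √(3.5156) ≈ 1.875.

d(x, mu) = √(3.5156) ≈ 1.875


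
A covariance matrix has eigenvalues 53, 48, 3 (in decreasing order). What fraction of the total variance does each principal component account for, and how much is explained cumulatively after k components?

Step 1 — total variance = trace(Sigma) = Σ λ_i = 53 + 48 + 3 = 104.

Step 2 — fraction explained by component i = λ_i / Σ λ:
  PC1: 53/104 = 0.5096
  PC2: 48/104 = 0.4615
  PC3: 3/104 = 0.0288

Step 3 — cumulative fraction after k components = (λ_1 + ... + λ_k) / Σ λ:
  k = 1: 53/104 = 0.5096
  k = 2: (53 + 48)/104 = 101/104 = 0.9712
  k = 3: (53 + 48 + 3)/104 = 104/104 = 1

Summary (fraction, with percent):

explained: PC1 0.5096 (50.96%), PC2 0.4615 (46.15%), PC3 0.0288 (2.88%);  cumulative: 0.5096, 0.9712, 1


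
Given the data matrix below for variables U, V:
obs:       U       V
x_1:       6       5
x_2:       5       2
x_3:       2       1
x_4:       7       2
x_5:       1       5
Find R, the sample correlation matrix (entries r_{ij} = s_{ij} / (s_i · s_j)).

Step 1 — column means:
  mean(U) = (6 + 5 + 2 + 7 + 1) / 5 = 21/5 = 4.2
  mean(V) = (5 + 2 + 1 + 2 + 5) / 5 = 15/5 = 3

Step 2 — sample variances and covariances s[i,j] = (1/(n-1)) · Σ_k (x_{k,i} - mean_i) · (x_{k,j} - mean_j), with n-1 = 4:
  s[U,U] = ((1.8)·(1.8) + (0.8)·(0.8) + (-2.2)·(-2.2) + (2.8)·(2.8) + (-3.2)·(-3.2)) / 4 = 26.8/4 = 6.7
  s[U,V] = ((1.8)·(2) + (0.8)·(-1) + (-2.2)·(-2) + (2.8)·(-1) + (-3.2)·(2)) / 4 = -2/4 = -0.5
  s[V,V] = ((2)·(2) + (-1)·(-1) + (-2)·(-2) + (-1)·(-1) + (2)·(2)) / 4 = 14/4 = 3.5
  Sample standard deviations s_i = √(s[i,i]):
  s(U) = √(6.7) = 2.5884
  s(V) = √(3.5) = 1.8708

Step 3 — r_{ij} = s_{ij} / (s_i · s_j):
  r[U,U] = 1 (diagonal).
  r[U,V] = -0.5 / (2.5884 · 1.8708) = -0.5 / 4.8425 = -0.1033
  r[V,V] = 1 (diagonal).

R is symmetric with unit diagonal. Assembling:

R = [[1, -0.1033],
 [-0.1033, 1]]


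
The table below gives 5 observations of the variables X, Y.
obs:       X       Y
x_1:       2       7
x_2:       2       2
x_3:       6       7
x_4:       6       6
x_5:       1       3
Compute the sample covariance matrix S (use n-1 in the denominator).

Step 1 — column means:
  mean(X) = (2 + 2 + 6 + 6 + 1) / 5 = 17/5 = 3.4
  mean(Y) = (7 + 2 + 7 + 6 + 3) / 5 = 25/5 = 5

Step 2 — sample covariance S[i,j] = (1/(n-1)) · Σ_k (x_{k,i} - mean_i) · (x_{k,j} - mean_j), with n-1 = 4.
  S[X,X] = ((-1.4)·(-1.4) + (-1.4)·(-1.4) + (2.6)·(2.6) + (2.6)·(2.6) + (-2.4)·(-2.4)) / 4 = 23.2/4 = 5.8
  S[X,Y] = ((-1.4)·(2) + (-1.4)·(-3) + (2.6)·(2) + (2.6)·(1) + (-2.4)·(-2)) / 4 = 14/4 = 3.5
  S[Y,Y] = ((2)·(2) + (-3)·(-3) + (2)·(2) + (1)·(1) + (-2)·(-2)) / 4 = 22/4 = 5.5

S is symmetric (S[j,i] = S[i,j]). Assembling:

S = [[5.8, 3.5],
 [3.5, 5.5]]


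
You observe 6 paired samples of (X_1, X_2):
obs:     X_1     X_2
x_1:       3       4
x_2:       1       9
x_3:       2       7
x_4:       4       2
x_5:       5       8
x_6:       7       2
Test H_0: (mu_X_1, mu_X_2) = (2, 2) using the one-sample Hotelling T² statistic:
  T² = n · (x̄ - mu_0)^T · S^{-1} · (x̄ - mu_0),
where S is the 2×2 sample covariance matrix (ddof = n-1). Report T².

Step 1 — sample mean vector:
  mean(X_1) = (3 + 1 + 2 + 4 + 5 + 7) / 6 = 22/6 = 3.6667
  mean(X_2) = (4 + 9 + 7 + 2 + 8 + 2) / 6 = 32/6 = 5.3333
  x̄ = (3.6667, 5.3333),  deviation x̄ - mu_0 = (3.6667, 5.3333) - (2, 2) = (1.6667, 3.3333).

Step 2 — sample covariance matrix, S[i,j] = (1/(n-1)) · Σ_k (x_{k,i} - mean_i) · (x_{k,j} - mean_j), divisor n-1 = 5:
  S[X_1,X_1] = ((-0.6667)·(-0.6667) + (-2.6667)·(-2.6667) + (-1.6667)·(-1.6667) + (0.3333)·(0.3333) + (1.3333)·(1.3333) + (3.3333)·(3.3333)) / 5 = 23.3333/5 = 4.6667
  S[X_1,X_2] = ((-0.6667)·(-1.3333) + (-2.6667)·(3.6667) + (-1.6667)·(1.6667) + (0.3333)·(-3.3333) + (1.3333)·(2.6667) + (3.3333)·(-3.3333)) / 5 = -20.3333/5 = -4.0667
  S[X_2,X_2] = ((-1.3333)·(-1.3333) + (3.6667)·(3.6667) + (1.6667)·(1.6667) + (-3.3333)·(-3.3333) + (2.6667)·(2.6667) + (-3.3333)·(-3.3333)) / 5 = 47.3333/5 = 9.4667
  S = [[4.6667, -4.0667],
 [-4.0667, 9.4667]].

Step 3 — invert S. det(S) = 4.6667·9.4667 - (-4.0667)² = 27.64.
  S^{-1} = (1/det) · [[d, -b], [-b, a]] = [[0.3425, 0.1471],
 [0.1471, 0.1688]].

Step 4 — quadratic form (x̄ - mu_0)^T · S^{-1} · (x̄ - mu_0):
  S^{-1} · (x̄ - mu_0) = (1.0613, 0.808),
  (x̄ - mu_0)^T · [...] = (1.6667)·(1.0613) + (3.3333)·(0.808) = 4.4621.

Step 5 — scale by n: T² = 6 · 4.4621 = 26.7728.

T² ≈ 26.7728


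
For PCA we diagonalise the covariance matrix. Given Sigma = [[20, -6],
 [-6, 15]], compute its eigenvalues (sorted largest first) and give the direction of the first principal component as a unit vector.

Step 1 — characteristic polynomial of 2×2 Sigma:
  det(Sigma - λI) = λ² - trace · λ + det = 0.
  trace = 20 + 15 = 35, det = 20·15 - (-6)² = 264.
Step 2 — discriminant:
  Δ = trace² - 4·det = 1225 - 1056 = 169.
Step 3 — eigenvalues:
  λ = (trace ± √Δ)/2 = (35 ± 13)/2,
  λ_1 = 24,  λ_2 = 11.

Step 4 — unit eigenvector for λ_1: solve (Sigma - λ_1 I)v = 0. First row:
  (20 - 24)·v_x + (-6)·v_y = 0, i.e. (-4)·v_x + (-6)·v_y = 0,
  so v ∝ (b, λ_1 - a) = (-6, 4); multiply by -1 so the first entry is positive: u = (6, -4).
  ||u|| = √((6)² + (-4)²) = √(52) ≈ 7.2111,
  v_1 = u/||u|| ≈ (0.8321, -0.5547) (||v_1|| = 1).

λ_1 = 24,  λ_2 = 11;  v_1 ≈ (0.8321, -0.5547)


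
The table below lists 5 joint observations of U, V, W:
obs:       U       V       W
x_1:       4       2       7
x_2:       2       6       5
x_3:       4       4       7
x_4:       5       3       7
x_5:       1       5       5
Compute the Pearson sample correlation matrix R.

Step 1 — column means:
  mean(U) = (4 + 2 + 4 + 5 + 1) / 5 = 16/5 = 3.2
  mean(V) = (2 + 6 + 4 + 3 + 5) / 5 = 20/5 = 4
  mean(W) = (7 + 5 + 7 + 7 + 5) / 5 = 31/5 = 6.2

Step 2 — sample variances and covariances s[i,j] = (1/(n-1)) · Σ_k (x_{k,i} - mean_i) · (x_{k,j} - mean_j), with n-1 = 4:
  s[U,U] = ((0.8)·(0.8) + (-1.2)·(-1.2) + (0.8)·(0.8) + (1.8)·(1.8) + (-2.2)·(-2.2)) / 4 = 10.8/4 = 2.7
  s[U,V] = ((0.8)·(-2) + (-1.2)·(2) + (0.8)·(0) + (1.8)·(-1) + (-2.2)·(1)) / 4 = -8/4 = -2
  s[U,W] = ((0.8)·(0.8) + (-1.2)·(-1.2) + (0.8)·(0.8) + (1.8)·(0.8) + (-2.2)·(-1.2)) / 4 = 6.8/4 = 1.7
  s[V,V] = ((-2)·(-2) + (2)·(2) + (0)·(0) + (-1)·(-1) + (1)·(1)) / 4 = 10/4 = 2.5
  s[V,W] = ((-2)·(0.8) + (2)·(-1.2) + (0)·(0.8) + (-1)·(0.8) + (1)·(-1.2)) / 4 = -6/4 = -1.5
  s[W,W] = ((0.8)·(0.8) + (-1.2)·(-1.2) + (0.8)·(0.8) + (0.8)·(0.8) + (-1.2)·(-1.2)) / 4 = 4.8/4 = 1.2
  Sample standard deviations s_i = √(s[i,i]):
  s(U) = √(2.7) = 1.6432
  s(V) = √(2.5) = 1.5811
  s(W) = √(1.2) = 1.0954

Step 3 — r_{ij} = s_{ij} / (s_i · s_j):
  r[U,U] = 1 (diagonal).
  r[U,V] = -2 / (1.6432 · 1.5811) = -2 / 2.5981 = -0.7698
  r[U,W] = 1.7 / (1.6432 · 1.0954) = 1.7 / 1.8 = 0.9444
  r[V,V] = 1 (diagonal).
  r[V,W] = -1.5 / (1.5811 · 1.0954) = -1.5 / 1.7321 = -0.866
  r[W,W] = 1 (diagonal).

R is symmetric with unit diagonal. Assembling:

R = [[1, -0.7698, 0.9444],
 [-0.7698, 1, -0.866],
 [0.9444, -0.866, 1]]


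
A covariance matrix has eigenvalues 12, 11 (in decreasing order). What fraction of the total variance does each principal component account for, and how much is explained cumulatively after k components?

Step 1 — total variance = trace(Sigma) = Σ λ_i = 12 + 11 = 23.

Step 2 — fraction explained by component i = λ_i / Σ λ:
  PC1: 12/23 = 0.5217
  PC2: 11/23 = 0.4783

Step 3 — cumulative fraction after k components = (λ_1 + ... + λ_k) / Σ λ:
  k = 1: 12/23 = 0.5217
  k = 2: (12 + 11)/23 = 23/23 = 1

Summary (fraction, with percent):

explained: PC1 0.5217 (52.17%), PC2 0.4783 (47.83%);  cumulative: 0.5217, 1
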